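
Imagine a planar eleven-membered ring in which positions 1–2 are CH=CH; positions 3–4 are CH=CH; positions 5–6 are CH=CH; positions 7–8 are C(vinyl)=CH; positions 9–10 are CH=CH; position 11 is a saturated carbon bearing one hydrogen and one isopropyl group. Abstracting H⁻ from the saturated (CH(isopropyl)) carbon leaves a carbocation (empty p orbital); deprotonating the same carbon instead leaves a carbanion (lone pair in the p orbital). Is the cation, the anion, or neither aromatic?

In both ions every ring atom is sp² and contributes a p orbital, so both rings are fully conjugated.
Cation: 5 × 2 + 0 = 10 π electrons → 4(2)+2, aromatic.
Anion: 5 × 2 + 2 = 12 π electrons → 4(3), antiaromatic.

The cation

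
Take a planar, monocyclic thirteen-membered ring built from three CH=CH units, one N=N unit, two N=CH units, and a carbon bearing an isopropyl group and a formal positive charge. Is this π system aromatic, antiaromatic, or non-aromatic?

Antiaromatic

Check conjugation: every atom in a ring double bond is sp² and brings one electron to the p orbital; each sp² =N– keeps its lone pair in-plane and puts one electron into the π system; the carbocation has an empty p orbital — every position has a p orbital, so the cyclic π system is continuous.
Tallying contributions gives 6 × 2 = 12 from the double-bond units + 0 from the C(isopropyl)(+) atom = 12.
12 = 4(3); a planar, fully conjugated 4n system is antiaromatic.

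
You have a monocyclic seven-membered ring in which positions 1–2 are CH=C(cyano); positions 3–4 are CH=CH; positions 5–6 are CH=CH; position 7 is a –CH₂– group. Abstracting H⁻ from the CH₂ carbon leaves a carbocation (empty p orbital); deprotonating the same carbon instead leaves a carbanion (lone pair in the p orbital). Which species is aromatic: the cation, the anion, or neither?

The cation

In both ions every ring atom is sp² and contributes a p orbital, so both rings are fully conjugated.
Cation: 3 × 2 + 0 = 6 π electrons → 4(1)+2, aromatic.
Anion: 3 × 2 + 2 = 8 π electrons → 4(2), antiaromatic.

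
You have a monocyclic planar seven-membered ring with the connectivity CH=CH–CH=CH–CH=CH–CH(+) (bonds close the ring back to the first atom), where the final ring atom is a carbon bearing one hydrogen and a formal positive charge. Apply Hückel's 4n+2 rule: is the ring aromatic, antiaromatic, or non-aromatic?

Aromatic

Check conjugation: the double-bond atoms are sp², each contributing one p electron; the carbocation has an empty p orbital — every position has a p orbital, so the cyclic π system is continuous.
Tallying contributions gives 3 × 2 = 6 from the double-bond units + 0 from the CH(+) atom = 6.
With 6 π electrons (n = 1), the Hückel 4n+2 condition holds.
This is the tropylium cation.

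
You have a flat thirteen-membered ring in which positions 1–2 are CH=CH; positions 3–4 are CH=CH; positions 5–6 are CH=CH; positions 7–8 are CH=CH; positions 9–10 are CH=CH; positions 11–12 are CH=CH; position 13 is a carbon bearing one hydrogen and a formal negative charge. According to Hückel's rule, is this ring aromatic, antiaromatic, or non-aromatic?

All ring atoms are sp² and supply a p orbital to the ring (each doubly-bonded ring atom is sp² with one p-orbital electron; the carbanion's lone pair occupies the p orbital); the conjugation is uninterrupted.
Adding the contributions, 6 × 2 = 12 from the double-bond units + 2 from the CH(-) atom = 14.
With 14 π electrons (n = 3), the Hückel 4n+2 condition holds.

Aromatic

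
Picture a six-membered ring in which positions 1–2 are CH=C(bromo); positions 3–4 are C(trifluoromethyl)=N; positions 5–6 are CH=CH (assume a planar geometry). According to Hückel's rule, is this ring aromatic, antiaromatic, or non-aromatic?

Every ring atom contributes a p orbital perpendicular to the ring (every atom in a ring double bond is sp² and brings one electron to the p orbital; each sp² =N– keeps its lone pair in-plane and puts one electron into the π system), so the π system is cyclic and fully conjugated.
Counting π electrons: 3 × 2 = 6 from the 3 double-bond units.
With 6 π electrons (n = 1), the Hückel 4n+2 condition holds.

Aromatic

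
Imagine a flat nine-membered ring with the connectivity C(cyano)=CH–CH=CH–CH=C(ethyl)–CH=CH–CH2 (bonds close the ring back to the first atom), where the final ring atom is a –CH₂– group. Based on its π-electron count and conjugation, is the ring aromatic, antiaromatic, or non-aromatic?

Non-aromatic

The CH2 position has four σ bonds — the tetrahedral CH₂ carbon is sp³ and has no p orbital in the ring π system — so the cyclic conjugation is interrupted.
Hückel's rule only applies to fully conjugated rings, so this one is simply non-aromatic.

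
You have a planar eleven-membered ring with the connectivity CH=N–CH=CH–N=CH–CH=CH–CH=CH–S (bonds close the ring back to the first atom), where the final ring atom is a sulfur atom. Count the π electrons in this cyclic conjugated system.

12

Every ring atom contributes a p orbital perpendicular to the ring (every atom in a ring double bond is sp² and brings one electron to the p orbital; the doubly-bonded nitrogens are pyridine-type — their lone pairs lie in the ring plane, leaving one electron in the p orbital; the sulfur donates one lone pair from its p orbital), so the π system is cyclic and fully conjugated.
π-electron count: 5 × 2 = 10 from the double-bond units + 2 from the S atom = 12.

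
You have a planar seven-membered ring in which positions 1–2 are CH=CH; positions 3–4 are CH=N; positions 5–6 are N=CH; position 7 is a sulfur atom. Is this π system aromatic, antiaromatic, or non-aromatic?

Antiaromatic

All ring atoms are sp² and supply a p orbital to the ring (each doubly-bonded ring atom is sp² with one p-orbital electron; each sp² =N– keeps its lone pair in-plane and puts one electron into the π system; the sulfur donates one lone pair from its p orbital); the conjugation is uninterrupted.
π-electron count: 3 × 2 = 6 from the double-bond units + 2 from the S atom = 8.
A 4n π count (8, n = 2) in a planar conjugated ring means antiaromatic.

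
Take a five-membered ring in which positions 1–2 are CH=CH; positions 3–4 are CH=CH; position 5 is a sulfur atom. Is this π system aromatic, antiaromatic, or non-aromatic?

Aromatic

All ring atoms are sp² and supply a p orbital to the ring (each doubly-bonded ring atom is sp² with one p-orbital electron; the sulfur donates one lone pair from its p orbital); the conjugation is uninterrupted.
Counting π electrons: 2 × 2 = 4 from the double-bond units + 2 from the S atom = 6.
Since 6 = 4·1 + 2, the ring meets the 4n+2 criterion.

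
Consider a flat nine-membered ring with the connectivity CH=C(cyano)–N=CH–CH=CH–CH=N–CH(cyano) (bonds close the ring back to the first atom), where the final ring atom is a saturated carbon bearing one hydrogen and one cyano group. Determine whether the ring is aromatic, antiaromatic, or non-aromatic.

The CH(cyano) position has four σ bonds — that saturated carbon is sp³ and has no p orbital in the ring π system — so the cyclic conjugation is interrupted.
Broken conjugation rules out both aromaticity and antiaromaticity.

Non-aromatic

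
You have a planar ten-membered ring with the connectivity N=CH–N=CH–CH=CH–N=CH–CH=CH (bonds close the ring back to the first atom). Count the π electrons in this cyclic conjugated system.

The p orbitals form a continuous loop: the double-bond atoms are sp², each contributing one p electron; each sp² =N– keeps its lone pair in-plane and puts one electron into the π system. The ring is fully conjugated.
Counting π electrons: 5 × 2 = 10 from the 5 double-bond units.

10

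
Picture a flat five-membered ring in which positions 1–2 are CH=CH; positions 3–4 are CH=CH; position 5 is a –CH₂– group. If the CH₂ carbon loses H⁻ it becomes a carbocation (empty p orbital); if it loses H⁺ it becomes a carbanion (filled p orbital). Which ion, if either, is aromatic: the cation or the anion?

The anion

Both ions have a continuous loop of p orbitals — each ring atom is sp².
Cation: 2 × 2 + 0 = 4 π electrons → 4(1), antiaromatic.
Anion: 2 × 2 + 2 = 6 π electrons → 4(1)+2, aromatic.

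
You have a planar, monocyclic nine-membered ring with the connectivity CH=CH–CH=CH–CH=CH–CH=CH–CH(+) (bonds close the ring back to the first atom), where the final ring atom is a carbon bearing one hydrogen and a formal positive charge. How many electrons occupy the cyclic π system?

8

All ring atoms are sp² and supply a p orbital to the ring (every atom in a ring double bond is sp² and brings one electron to the p orbital; the carbocation has an empty p orbital); the conjugation is uninterrupted.
Tallying contributions gives 4 × 2 = 8 from the double-bond units + 0 from the CH(+) atom = 8.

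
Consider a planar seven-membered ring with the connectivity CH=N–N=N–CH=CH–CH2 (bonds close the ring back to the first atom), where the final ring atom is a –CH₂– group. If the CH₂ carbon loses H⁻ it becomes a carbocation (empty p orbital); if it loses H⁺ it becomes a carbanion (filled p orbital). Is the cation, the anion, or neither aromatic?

The cation

Once that carbon is sp², every ring atom has a p orbital and both ions are fully conjugated.
Cation: 3 × 2 + 0 = 6 π electrons → 4(1)+2, aromatic.
Anion: 3 × 2 + 2 = 8 π electrons → 4(2), antiaromatic.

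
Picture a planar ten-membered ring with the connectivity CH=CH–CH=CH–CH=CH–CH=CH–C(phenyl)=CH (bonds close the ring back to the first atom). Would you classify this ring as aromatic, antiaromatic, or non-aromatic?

All ring atoms are sp² and supply a p orbital to the ring (the double-bond atoms are sp², each contributing one p electron); the conjugation is uninterrupted.
Tallying contributions gives 5 × 2 = 10 from the 5 double-bond units.
That gives a 4n+2 count (10, n = 2).

Aromatic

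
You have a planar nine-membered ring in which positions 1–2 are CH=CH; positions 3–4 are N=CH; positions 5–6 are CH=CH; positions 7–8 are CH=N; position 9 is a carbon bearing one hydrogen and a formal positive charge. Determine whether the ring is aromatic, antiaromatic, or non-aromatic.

Antiaromatic

Check conjugation: each doubly-bonded ring atom is sp² with one p-orbital electron; each =N– nitrogen is pyridine-type (lone pair in the sp² plane, one electron in the p orbital); the carbocation has an empty p orbital — every position has a p orbital, so the cyclic π system is continuous.
Counting π electrons: 4 × 2 = 8 from the double-bond units + 0 from the CH(+) atom = 8.
8 is a 4n count (n = 2), so the planar conjugated ring is antiaromatic.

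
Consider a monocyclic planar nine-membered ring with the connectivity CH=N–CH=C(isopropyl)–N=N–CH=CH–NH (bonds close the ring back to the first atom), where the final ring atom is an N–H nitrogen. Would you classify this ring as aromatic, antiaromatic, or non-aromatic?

Aromatic

The p orbitals form a continuous loop: every atom in a ring double bond is sp² and brings one electron to the p orbital; each =N– nitrogen is pyridine-type (lone pair in the sp² plane, one electron in the p orbital); the pyrrole-type nitrogen donates its lone pair from the p orbital. The ring is fully conjugated.
Counting π electrons: 4 × 2 = 8 from the double-bond units + 2 from the NH atom = 10.
With 10 π electrons (n = 2), the Hückel 4n+2 condition holds.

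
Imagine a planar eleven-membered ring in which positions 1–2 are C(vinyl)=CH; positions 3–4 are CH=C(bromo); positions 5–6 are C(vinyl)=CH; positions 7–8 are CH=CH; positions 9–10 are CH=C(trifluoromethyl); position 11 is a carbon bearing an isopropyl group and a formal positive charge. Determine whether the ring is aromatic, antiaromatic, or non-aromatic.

Aromatic

The p orbitals form a continuous loop: each doubly-bonded ring atom is sp² with one p-orbital electron; the carbocation has an empty p orbital. The ring is fully conjugated.
π-electron count: 5 × 2 = 10 from the double-bond units + 0 from the C(isopropyl)(+) atom = 10.
That gives a 4n+2 count (10, n = 2).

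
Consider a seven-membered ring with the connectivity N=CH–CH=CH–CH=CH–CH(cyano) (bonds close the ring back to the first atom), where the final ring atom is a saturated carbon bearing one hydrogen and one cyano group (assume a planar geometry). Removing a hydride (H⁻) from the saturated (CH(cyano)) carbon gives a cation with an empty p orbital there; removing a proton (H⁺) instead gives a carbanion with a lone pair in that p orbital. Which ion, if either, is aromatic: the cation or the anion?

Once that carbon is sp², every ring atom has a p orbital and both ions are fully conjugated.
Cation: 3 × 2 + 0 = 6 π electrons → 4(1)+2, aromatic.
Anion: 3 × 2 + 2 = 8 π electrons → 4(2), antiaromatic.

The cation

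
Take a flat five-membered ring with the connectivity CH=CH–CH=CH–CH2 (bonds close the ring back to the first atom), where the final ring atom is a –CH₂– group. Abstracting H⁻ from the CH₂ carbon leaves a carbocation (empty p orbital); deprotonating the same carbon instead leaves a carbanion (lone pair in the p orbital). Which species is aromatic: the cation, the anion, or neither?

In either ion the ring is fully conjugated: every atom, including the new sp² carbon, supplies a p orbital.
Cation: 2 × 2 + 0 = 4 π electrons → 4(1), antiaromatic.
Anion: 2 × 2 + 2 = 6 π electrons → 4(1)+2, aromatic.

The anion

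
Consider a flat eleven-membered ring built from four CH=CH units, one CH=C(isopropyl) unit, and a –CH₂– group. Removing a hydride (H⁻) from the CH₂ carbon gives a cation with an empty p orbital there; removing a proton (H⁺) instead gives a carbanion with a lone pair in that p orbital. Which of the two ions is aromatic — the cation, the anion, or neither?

The cation

Once that carbon is sp², every ring atom has a p orbital and both ions are fully conjugated.
Cation: 5 × 2 + 0 = 10 π electrons → 4(2)+2, aromatic.
Anion: 5 × 2 + 2 = 12 π electrons → 4(3), antiaromatic.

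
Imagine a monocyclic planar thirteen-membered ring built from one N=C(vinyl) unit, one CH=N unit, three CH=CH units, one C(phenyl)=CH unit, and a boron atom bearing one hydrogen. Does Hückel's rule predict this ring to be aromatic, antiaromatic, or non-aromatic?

Antiaromatic

Every ring atom contributes a p orbital perpendicular to the ring (each doubly-bonded ring atom is sp² with one p-orbital electron; each =N– nitrogen is pyridine-type (lone pair in the sp² plane, one electron in the p orbital); the boron has an empty p orbital), so the π system is cyclic and fully conjugated.
Tallying contributions gives 6 × 2 = 12 from the double-bond units + 0 from the BH atom = 12.
A 4n π count (12, n = 3) in a planar conjugated ring means antiaromatic.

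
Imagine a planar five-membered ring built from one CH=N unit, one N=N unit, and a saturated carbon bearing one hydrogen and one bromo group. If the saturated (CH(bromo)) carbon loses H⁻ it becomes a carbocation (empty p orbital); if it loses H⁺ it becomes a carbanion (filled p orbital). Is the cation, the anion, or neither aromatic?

The anion

Both ions have a continuous loop of p orbitals — each ring atom is sp².
Cation: 2 × 2 + 0 = 4 π electrons → 4(1), antiaromatic.
Anion: 2 × 2 + 2 = 6 π electrons → 4(1)+2, aromatic.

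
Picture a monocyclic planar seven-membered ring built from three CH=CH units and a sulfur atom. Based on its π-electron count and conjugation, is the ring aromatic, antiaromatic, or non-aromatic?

Antiaromatic

Check conjugation: the double-bond atoms are sp², each contributing one p electron; the sulfur donates one lone pair from its p orbital — every position has a p orbital, so the cyclic π system is continuous.
π-electron count: 3 × 2 = 6 from the double-bond units + 2 from the S atom = 8.
With 8 = 4·2 π electrons, Hückel's rule classifies the planar ring as antiaromatic.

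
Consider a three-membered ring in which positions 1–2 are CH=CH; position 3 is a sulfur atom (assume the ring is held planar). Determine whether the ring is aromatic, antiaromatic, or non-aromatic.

Antiaromatic

The p orbitals form a continuous loop: every atom in a ring double bond is sp² and brings one electron to the p orbital; the sulfur donates one lone pair from its p orbital. The ring is fully conjugated.
π-electron count: 1 × 2 = 2 from the double-bond unit + 2 from the S atom = 4.
A 4n π count (4, n = 1) in a planar conjugated ring means antiaromatic.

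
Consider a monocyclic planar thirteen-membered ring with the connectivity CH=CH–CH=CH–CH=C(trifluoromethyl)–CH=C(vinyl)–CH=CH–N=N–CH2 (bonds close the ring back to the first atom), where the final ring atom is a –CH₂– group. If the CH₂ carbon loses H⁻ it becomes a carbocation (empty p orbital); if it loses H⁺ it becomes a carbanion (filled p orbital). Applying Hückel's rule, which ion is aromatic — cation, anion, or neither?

The anion

In both ions every ring atom is sp² and contributes a p orbital, so both rings are fully conjugated.
Cation: 6 × 2 + 0 = 12 π electrons → 4(3), antiaromatic.
Anion: 6 × 2 + 2 = 14 π electrons → 4(3)+2, aromatic.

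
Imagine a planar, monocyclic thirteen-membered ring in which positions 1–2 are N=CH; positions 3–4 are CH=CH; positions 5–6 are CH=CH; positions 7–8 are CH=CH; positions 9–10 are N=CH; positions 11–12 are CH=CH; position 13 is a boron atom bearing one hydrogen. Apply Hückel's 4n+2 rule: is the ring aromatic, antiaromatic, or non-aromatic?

Antiaromatic

Check conjugation: the double-bond atoms are sp², each contributing one p electron; the doubly-bonded nitrogens are pyridine-type — their lone pairs lie in the ring plane, leaving one electron in the p orbital; the boron has an empty p orbital — every position has a p orbital, so the cyclic π system is continuous.
Counting π electrons: 6 × 2 = 12 from the double-bond units + 0 from the BH atom = 12.
12 is a 4n count (n = 3), so the planar conjugated ring is antiaromatic.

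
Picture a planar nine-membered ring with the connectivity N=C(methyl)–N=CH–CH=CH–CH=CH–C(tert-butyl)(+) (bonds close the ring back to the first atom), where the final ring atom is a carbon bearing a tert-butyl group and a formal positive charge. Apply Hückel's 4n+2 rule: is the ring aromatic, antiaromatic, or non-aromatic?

All ring atoms are sp² and supply a p orbital to the ring (each doubly-bonded ring atom is sp² with one p-orbital electron; each =N– nitrogen is pyridine-type (lone pair in the sp² plane, one electron in the p orbital); the carbocation has an empty p orbital); the conjugation is uninterrupted.
Tallying contributions gives 4 × 2 = 8 from the double-bond units + 0 from the C(tert-butyl)(+) atom = 8.
8 is a 4n count (n = 2), so the planar conjugated ring is antiaromatic.

Antiaromatic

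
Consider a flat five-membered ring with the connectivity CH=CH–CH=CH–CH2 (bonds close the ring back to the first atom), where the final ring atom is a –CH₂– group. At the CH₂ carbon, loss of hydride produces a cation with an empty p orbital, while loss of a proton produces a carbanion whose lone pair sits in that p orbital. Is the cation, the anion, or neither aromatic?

The anion

In both ions every ring atom is sp² and contributes a p orbital, so both rings are fully conjugated.
Cation: 2 × 2 + 0 = 4 π electrons → 4(1), antiaromatic.
Anion: 2 × 2 + 2 = 6 π electrons → 4(1)+2, aromatic.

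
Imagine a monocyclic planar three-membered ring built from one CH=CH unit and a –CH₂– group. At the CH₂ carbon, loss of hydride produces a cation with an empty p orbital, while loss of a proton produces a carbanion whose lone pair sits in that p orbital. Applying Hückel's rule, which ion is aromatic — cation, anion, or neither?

In both ions every ring atom is sp² and contributes a p orbital, so both rings are fully conjugated.
Cation: 1 × 2 + 0 = 2 π electrons → 4(0)+2, aromatic.
Anion: 1 × 2 + 2 = 4 π electrons → 4(1), antiaromatic.

The cation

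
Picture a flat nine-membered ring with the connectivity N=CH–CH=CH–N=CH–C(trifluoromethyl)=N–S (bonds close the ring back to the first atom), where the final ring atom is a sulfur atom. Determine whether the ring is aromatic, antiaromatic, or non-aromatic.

Aromatic

Check conjugation: every atom in a ring double bond is sp² and brings one electron to the p orbital; each =N– nitrogen is pyridine-type (lone pair in the sp² plane, one electron in the p orbital); the sulfur donates one lone pair from its p orbital — every position has a p orbital, so the cyclic π system is continuous.
Counting π electrons: 4 × 2 = 8 from the double-bond units + 2 from the S atom = 10.
Since 10 = 4·2 + 2, the ring meets the 4n+2 criterion.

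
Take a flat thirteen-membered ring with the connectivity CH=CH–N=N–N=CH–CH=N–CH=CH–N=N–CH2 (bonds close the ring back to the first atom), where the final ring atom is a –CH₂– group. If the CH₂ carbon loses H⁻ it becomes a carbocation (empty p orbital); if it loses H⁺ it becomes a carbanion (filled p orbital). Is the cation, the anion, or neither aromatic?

The anion

In both ions every ring atom is sp² and contributes a p orbital, so both rings are fully conjugated.
Cation: 6 × 2 + 0 = 12 π electrons → 4(3), antiaromatic.
Anion: 6 × 2 + 2 = 14 π electrons → 4(3)+2, aromatic.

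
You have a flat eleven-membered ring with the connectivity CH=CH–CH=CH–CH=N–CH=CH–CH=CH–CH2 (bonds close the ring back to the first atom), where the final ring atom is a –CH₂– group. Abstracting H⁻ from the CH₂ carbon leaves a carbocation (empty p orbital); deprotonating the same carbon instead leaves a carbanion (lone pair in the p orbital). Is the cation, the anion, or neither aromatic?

The cation

In either ion the ring is fully conjugated: every atom, including the new sp² carbon, supplies a p orbital.
Cation: 5 × 2 + 0 = 10 π electrons → 4(2)+2, aromatic.
Anion: 5 × 2 + 2 = 12 π electrons → 4(3), antiaromatic.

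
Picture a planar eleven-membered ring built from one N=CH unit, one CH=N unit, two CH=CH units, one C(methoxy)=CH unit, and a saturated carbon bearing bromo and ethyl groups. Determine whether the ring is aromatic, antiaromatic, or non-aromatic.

Non-aromatic

The C(bromo)(ethyl) carbon is saturated: that saturated carbon is sp³ and has no p orbital in the ring π system. Conjugation is not continuous around the ring.
Broken conjugation rules out both aromaticity and antiaromaticity.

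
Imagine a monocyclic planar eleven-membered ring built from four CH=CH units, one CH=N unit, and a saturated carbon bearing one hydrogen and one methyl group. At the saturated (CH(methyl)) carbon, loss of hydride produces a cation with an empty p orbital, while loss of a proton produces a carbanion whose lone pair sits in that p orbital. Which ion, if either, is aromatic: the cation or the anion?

In both ions every ring atom is sp² and contributes a p orbital, so both rings are fully conjugated.
Cation: 5 × 2 + 0 = 10 π electrons → 4(2)+2, aromatic.
Anion: 5 × 2 + 2 = 12 π electrons → 4(3), antiaromatic.

The cation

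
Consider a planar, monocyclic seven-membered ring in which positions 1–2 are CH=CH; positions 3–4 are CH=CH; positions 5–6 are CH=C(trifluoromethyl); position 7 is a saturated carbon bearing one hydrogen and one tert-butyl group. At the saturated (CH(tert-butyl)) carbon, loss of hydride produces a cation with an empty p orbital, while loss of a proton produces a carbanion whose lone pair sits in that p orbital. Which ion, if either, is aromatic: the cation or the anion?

Both ions have a continuous loop of p orbitals — each ring atom is sp².
Cation: 3 × 2 + 0 = 6 π electrons → 4(1)+2, aromatic.
Anion: 3 × 2 + 2 = 8 π electrons → 4(2), antiaromatic.

The cation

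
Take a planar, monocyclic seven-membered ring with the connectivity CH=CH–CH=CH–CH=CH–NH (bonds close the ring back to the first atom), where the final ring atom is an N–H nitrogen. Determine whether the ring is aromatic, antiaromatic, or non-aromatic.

Antiaromatic

The p orbitals form a continuous loop: the double-bond atoms are sp², each contributing one p electron; the pyrrole-type nitrogen donates its lone pair from the p orbital. The ring is fully conjugated.
π-electron count: 3 × 2 = 6 from the double-bond units + 2 from the NH atom = 8.
A 4n π count (8, n = 2) in a planar conjugated ring means antiaromatic.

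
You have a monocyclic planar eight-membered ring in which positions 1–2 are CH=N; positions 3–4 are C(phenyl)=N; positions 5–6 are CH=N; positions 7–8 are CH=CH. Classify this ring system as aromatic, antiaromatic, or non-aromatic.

Antiaromatic

Every ring atom contributes a p orbital perpendicular to the ring (the double-bond atoms are sp², each contributing one p electron; each sp² =N– keeps its lone pair in-plane and puts one electron into the π system), so the π system is cyclic and fully conjugated.
π-electron count: 4 × 2 = 8 from the 4 double-bond units.
8 is a 4n count (n = 2), so the planar conjugated ring is antiaromatic.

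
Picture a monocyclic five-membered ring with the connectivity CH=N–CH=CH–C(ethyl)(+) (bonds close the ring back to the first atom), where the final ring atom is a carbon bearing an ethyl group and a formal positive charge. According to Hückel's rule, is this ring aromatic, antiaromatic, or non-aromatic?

Every ring atom contributes a p orbital perpendicular to the ring (each doubly-bonded ring atom is sp² with one p-orbital electron; each sp² =N– keeps its lone pair in-plane and puts one electron into the π system; the carbocation has an empty p orbital), so the π system is cyclic and fully conjugated.
Tallying contributions gives 2 × 2 = 4 from the double-bond units + 0 from the C(ethyl)(+) atom = 4.
4 is a 4n count (n = 1), so the planar conjugated ring is antiaromatic.

Antiaromatic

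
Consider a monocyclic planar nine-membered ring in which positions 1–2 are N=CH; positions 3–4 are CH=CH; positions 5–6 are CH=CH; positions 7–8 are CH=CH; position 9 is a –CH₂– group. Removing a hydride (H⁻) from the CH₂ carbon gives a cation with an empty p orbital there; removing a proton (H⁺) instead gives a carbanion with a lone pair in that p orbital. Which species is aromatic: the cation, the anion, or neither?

Once that carbon is sp², every ring atom has a p orbital and both ions are fully conjugated.
Cation: 4 × 2 + 0 = 8 π electrons → 4(2), antiaromatic.
Anion: 4 × 2 + 2 = 10 π electrons → 4(2)+2, aromatic.

The anion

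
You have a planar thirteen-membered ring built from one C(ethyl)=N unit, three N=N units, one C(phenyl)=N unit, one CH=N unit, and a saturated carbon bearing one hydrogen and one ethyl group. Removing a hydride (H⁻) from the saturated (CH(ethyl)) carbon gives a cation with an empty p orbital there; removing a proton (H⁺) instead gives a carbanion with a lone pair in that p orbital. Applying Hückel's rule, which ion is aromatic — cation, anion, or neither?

The anion

In either ion the ring is fully conjugated: every atom, including the new sp² carbon, supplies a p orbital.
Cation: 6 × 2 + 0 = 12 π electrons → 4(3), antiaromatic.
Anion: 6 × 2 + 2 = 14 π electrons → 4(3)+2, aromatic.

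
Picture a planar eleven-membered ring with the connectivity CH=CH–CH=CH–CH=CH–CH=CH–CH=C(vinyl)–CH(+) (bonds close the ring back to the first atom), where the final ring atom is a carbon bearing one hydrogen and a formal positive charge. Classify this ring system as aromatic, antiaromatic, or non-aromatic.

Every ring atom contributes a p orbital perpendicular to the ring (each doubly-bonded ring atom is sp² with one p-orbital electron; the carbocation has an empty p orbital), so the π system is cyclic and fully conjugated.
Counting π electrons: 5 × 2 = 10 from the double-bond units + 0 from the CH(+) atom = 10.
10 = 4(2) + 2, which satisfies Hückel's 4n+2 rule.

Aromatic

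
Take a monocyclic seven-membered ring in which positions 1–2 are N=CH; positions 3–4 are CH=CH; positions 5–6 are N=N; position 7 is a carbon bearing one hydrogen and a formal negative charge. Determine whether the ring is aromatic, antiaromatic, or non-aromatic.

All ring atoms are sp² and supply a p orbital to the ring (every atom in a ring double bond is sp² and brings one electron to the p orbital; each =N– nitrogen is pyridine-type (lone pair in the sp² plane, one electron in the p orbital); the carbanion's lone pair occupies the p orbital); the conjugation is uninterrupted.
Tallying contributions gives 3 × 2 = 6 from the double-bond units + 2 from the CH(-) atom = 8.
A 4n π count (8, n = 2) in a planar conjugated ring means antiaromatic.

Antiaromatic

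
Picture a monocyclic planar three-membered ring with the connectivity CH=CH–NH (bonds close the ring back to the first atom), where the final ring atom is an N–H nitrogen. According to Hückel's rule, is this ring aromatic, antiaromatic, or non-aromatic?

Antiaromatic

The p orbitals form a continuous loop: every atom in a ring double bond is sp² and brings one electron to the p orbital; the pyrrole-type nitrogen donates its lone pair from the p orbital. The ring is fully conjugated.
π-electron count: 1 × 2 = 2 from the double-bond unit + 2 from the NH atom = 4.
4 = 4(1); a planar, fully conjugated 4n system is antiaromatic.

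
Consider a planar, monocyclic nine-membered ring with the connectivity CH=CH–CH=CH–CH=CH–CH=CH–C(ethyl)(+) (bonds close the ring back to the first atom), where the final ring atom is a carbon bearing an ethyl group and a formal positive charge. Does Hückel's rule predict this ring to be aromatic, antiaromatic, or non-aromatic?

Antiaromatic

All ring atoms are sp² and supply a p orbital to the ring (the double-bond atoms are sp², each contributing one p electron; the carbocation has an empty p orbital); the conjugation is uninterrupted.
Counting π electrons: 4 × 2 = 8 from the double-bond units + 0 from the C(ethyl)(+) atom = 8.
8 = 4(2); a planar, fully conjugated 4n system is antiaromatic.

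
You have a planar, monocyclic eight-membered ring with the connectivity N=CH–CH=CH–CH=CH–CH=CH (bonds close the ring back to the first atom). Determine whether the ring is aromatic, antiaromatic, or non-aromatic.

Antiaromatic

The p orbitals form a continuous loop: every atom in a ring double bond is sp² and brings one electron to the p orbital; each =N– nitrogen is pyridine-type (lone pair in the sp² plane, one electron in the p orbital). The ring is fully conjugated.
Tallying contributions gives 4 × 2 = 8 from the 4 double-bond units.
With 8 = 4·2 π electrons, Hückel's rule classifies the planar ring as antiaromatic.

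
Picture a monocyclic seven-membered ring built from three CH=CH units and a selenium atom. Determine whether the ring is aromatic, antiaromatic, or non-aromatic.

All ring atoms are sp² and supply a p orbital to the ring (the double-bond atoms are sp², each contributing one p electron; the selenium donates one lone pair from its p orbital); the conjugation is uninterrupted.
Adding the contributions, 3 × 2 = 6 from the double-bond units + 2 from the Se atom = 8.
A 4n π count (8, n = 2) in a planar conjugated ring means antiaromatic.

Antiaromatic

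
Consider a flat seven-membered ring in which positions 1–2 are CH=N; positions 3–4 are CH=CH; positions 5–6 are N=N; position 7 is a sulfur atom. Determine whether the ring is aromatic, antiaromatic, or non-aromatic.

Every ring atom contributes a p orbital perpendicular to the ring (the double-bond atoms are sp², each contributing one p electron; the doubly-bonded nitrogens are pyridine-type — their lone pairs lie in the ring plane, leaving one electron in the p orbital; the sulfur donates one lone pair from its p orbital), so the π system is cyclic and fully conjugated.
π-electron count: 3 × 2 = 6 from the double-bond units + 2 from the S atom = 8.
With 8 = 4·2 π electrons, Hückel's rule classifies the planar ring as antiaromatic.

Antiaromatic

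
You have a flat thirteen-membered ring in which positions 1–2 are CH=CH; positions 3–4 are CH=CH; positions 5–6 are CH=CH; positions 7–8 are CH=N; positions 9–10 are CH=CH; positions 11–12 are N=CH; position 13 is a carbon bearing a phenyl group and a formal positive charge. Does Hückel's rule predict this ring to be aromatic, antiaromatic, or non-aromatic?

Antiaromatic

All ring atoms are sp² and supply a p orbital to the ring (the double-bond atoms are sp², each contributing one p electron; each =N– nitrogen is pyridine-type (lone pair in the sp² plane, one electron in the p orbital); the carbocation has an empty p orbital); the conjugation is uninterrupted.
Tallying contributions gives 6 × 2 = 12 from the double-bond units + 0 from the C(phenyl)(+) atom = 12.
12 is a 4n count (n = 3), so the planar conjugated ring is antiaromatic.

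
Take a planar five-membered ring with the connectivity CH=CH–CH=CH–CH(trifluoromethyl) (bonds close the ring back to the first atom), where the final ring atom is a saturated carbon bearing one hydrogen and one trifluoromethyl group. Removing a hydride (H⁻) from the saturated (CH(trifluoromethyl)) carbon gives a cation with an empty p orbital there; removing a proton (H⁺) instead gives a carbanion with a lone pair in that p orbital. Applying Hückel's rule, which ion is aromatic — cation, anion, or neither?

The anion

Once that carbon is sp², every ring atom has a p orbital and both ions are fully conjugated.
Cation: 2 × 2 + 0 = 4 π electrons → 4(1), antiaromatic.
Anion: 2 × 2 + 2 = 6 π electrons → 4(1)+2, aromatic.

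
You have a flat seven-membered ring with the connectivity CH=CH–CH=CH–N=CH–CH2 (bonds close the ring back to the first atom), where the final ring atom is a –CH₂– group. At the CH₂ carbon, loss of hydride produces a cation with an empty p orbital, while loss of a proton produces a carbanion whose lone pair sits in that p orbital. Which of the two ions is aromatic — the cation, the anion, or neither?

Both ions have a continuous loop of p orbitals — each ring atom is sp².
Cation: 3 × 2 + 0 = 6 π electrons → 4(1)+2, aromatic.
Anion: 3 × 2 + 2 = 8 π electrons → 4(2), antiaromatic.

The cation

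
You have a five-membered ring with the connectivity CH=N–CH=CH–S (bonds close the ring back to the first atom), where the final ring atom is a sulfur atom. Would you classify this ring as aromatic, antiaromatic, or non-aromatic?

Aromatic

All ring atoms are sp² and supply a p orbital to the ring (every atom in a ring double bond is sp² and brings one electron to the p orbital; each sp² =N– keeps its lone pair in-plane and puts one electron into the π system; the sulfur donates one lone pair from its p orbital); the conjugation is uninterrupted.
π-electron count: 2 × 2 = 4 from the double-bond units + 2 from the S atom = 6.
That gives a 4n+2 count (6, n = 1).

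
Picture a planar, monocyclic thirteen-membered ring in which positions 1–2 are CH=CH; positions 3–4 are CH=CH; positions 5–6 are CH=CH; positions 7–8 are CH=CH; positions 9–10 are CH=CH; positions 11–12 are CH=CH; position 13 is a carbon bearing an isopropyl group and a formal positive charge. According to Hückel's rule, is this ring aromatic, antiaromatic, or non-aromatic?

Check conjugation: each doubly-bonded ring atom is sp² with one p-orbital electron; the carbocation has an empty p orbital — every position has a p orbital, so the cyclic π system is continuous.
Adding the contributions, 6 × 2 = 12 from the double-bond units + 0 from the C(isopropyl)(+) atom = 12.
12 is a 4n count (n = 3), so the planar conjugated ring is antiaromatic.

Antiaromatic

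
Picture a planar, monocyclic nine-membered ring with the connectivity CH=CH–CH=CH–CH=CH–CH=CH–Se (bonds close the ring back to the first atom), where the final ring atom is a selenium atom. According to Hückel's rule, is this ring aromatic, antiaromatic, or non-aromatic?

Every ring atom contributes a p orbital perpendicular to the ring (each doubly-bonded ring atom is sp² with one p-orbital electron; the selenium donates one lone pair from its p orbital), so the π system is cyclic and fully conjugated.
π-electron count: 4 × 2 = 8 from the double-bond units + 2 from the Se atom = 10.
With 10 π electrons (n = 2), the Hückel 4n+2 condition holds.

Aromatic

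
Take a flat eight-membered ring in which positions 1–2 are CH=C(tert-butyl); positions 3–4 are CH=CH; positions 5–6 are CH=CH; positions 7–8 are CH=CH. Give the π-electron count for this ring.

8

Every ring atom contributes a p orbital perpendicular to the ring (each doubly-bonded ring atom is sp² with one p-orbital electron), so the π system is cyclic and fully conjugated.
Counting π electrons: 4 × 2 = 8 from the 4 double-bond units.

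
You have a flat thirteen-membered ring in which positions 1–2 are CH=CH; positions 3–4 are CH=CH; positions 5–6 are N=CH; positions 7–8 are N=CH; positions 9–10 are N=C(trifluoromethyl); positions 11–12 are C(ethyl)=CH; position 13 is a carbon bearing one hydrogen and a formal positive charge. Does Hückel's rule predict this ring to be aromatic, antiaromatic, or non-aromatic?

All ring atoms are sp² and supply a p orbital to the ring (the double-bond atoms are sp², each contributing one p electron; each =N– nitrogen is pyridine-type (lone pair in the sp² plane, one electron in the p orbital); the carbocation has an empty p orbital); the conjugation is uninterrupted.
Tallying contributions gives 6 × 2 = 12 from the double-bond units + 0 from the CH(+) atom = 12.
A 4n π count (12, n = 3) in a planar conjugated ring means antiaromatic.

Antiaromatic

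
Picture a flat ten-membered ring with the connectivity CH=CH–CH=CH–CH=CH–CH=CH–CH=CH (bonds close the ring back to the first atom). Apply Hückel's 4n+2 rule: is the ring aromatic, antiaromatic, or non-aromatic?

The p orbitals form a continuous loop: every atom in a ring double bond is sp² and brings one electron to the p orbital. The ring is fully conjugated.
Tallying contributions gives 5 × 2 = 10 from the 5 double-bond units.
With 10 π electrons (n = 2), the Hückel 4n+2 condition holds.

Aromatic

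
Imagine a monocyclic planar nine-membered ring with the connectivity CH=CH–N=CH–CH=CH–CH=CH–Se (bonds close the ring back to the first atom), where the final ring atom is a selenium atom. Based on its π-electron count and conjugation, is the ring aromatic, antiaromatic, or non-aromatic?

Every ring atom contributes a p orbital perpendicular to the ring (each doubly-bonded ring atom is sp² with one p-orbital electron; each =N– nitrogen is pyridine-type (lone pair in the sp² plane, one electron in the p orbital); the selenium donates one lone pair from its p orbital), so the π system is cyclic and fully conjugated.
Tallying contributions gives 4 × 2 = 8 from the double-bond units + 2 from the Se atom = 10.
That gives a 4n+2 count (10, n = 2).

Aromatic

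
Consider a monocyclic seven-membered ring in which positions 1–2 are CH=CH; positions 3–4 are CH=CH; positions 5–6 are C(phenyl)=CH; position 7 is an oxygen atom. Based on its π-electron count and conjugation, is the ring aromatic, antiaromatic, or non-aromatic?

Antiaromatic

All ring atoms are sp² and supply a p orbital to the ring (each doubly-bonded ring atom is sp² with one p-orbital electron; the oxygen donates one lone pair from its p orbital); the conjugation is uninterrupted.
Counting π electrons: 3 × 2 = 6 from the double-bond units + 2 from the O atom = 8.
A 4n π count (8, n = 2) in a planar conjugated ring means antiaromatic.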